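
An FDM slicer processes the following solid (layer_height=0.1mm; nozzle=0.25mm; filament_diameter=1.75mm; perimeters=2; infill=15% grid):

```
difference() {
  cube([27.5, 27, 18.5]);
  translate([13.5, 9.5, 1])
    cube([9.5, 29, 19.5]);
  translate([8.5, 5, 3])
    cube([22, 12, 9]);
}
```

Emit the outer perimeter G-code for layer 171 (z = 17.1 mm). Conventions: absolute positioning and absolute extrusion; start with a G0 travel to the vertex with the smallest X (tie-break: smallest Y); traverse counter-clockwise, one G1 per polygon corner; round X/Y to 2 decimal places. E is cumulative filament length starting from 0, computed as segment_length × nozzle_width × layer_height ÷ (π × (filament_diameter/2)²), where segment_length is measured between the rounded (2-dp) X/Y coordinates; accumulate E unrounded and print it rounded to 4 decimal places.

G0 X0.00 Y0.00 Z17.10
G1 X27.50 Y0.00 E0.2858
G1 X27.50 Y27.00 E0.5665
G1 X23.00 Y27.00 E0.6132
G1 X23.00 Y9.50 E0.7951
G1 X13.50 Y9.50 E0.8939
G1 X13.50 Y27.00 E1.0758
G1 X0.00 Y27.00 E1.2161
G1 X0.00 Y0.00 E1.4967

At z = 17.1 mm: the cube is present — its section is the full 27.5×27 rectangle; the 9.5×29 cube at (13.5, 9.5) contributes its full rectangle; the cube at (8.5, 5) does not reach this height (z outside [3, 12]); Taking the first minus the rest: starting from the 27.5×27 cube, the 9.5×29 cube at (13.5, 9.5) partially overlaps it — only the 166.25 mm² overlap (of its 275.50 mm²) is removed, clipping the outline — 1 connected region. The outline is a single polygon with 8 vertices. Extrusion per mm of travel: 0.25 × 0.1 / (π × 0.875²) = 0.010394. Accumulating E over each segment gives final E = 1.4967.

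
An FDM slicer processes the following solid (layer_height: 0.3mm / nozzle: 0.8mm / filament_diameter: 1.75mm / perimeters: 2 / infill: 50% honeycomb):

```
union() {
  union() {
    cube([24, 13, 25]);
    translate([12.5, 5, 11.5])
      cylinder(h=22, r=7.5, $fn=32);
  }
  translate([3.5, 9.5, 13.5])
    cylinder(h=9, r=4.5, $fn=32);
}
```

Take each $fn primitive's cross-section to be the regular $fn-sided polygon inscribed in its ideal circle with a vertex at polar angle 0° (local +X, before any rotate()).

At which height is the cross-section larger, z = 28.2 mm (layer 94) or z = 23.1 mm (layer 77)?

layer 77 (z = 23.1 mm)

Layer 94 (z = 28.2): the cube is not intersected at this z (z outside [0, 25]); the r=7.5 cylinder at (12.5, 5) contributes a regular 32-gon of circumradius 7.5 (area = (32/2)·7.500²·sin(360°/32) = 175.58 mm²); Merging all regions: only the r=7.5 cylinder at (12.5, 5) is present, so the union is just that shape — area = 175.58 mm²; the cylinder at (3.5, 9.5) is not intersected at this z (z outside [13.5, 22.5]); Taking the union: only the result so far is present, so the union is just that shape — area = 175.58 mm². So its area = 175.58 mm². Layer 77 (z = 23.1): the cube (footprint 24×13) is included at this height (area 312.00 mm²); the cylinder at (12.5, 5): section is a regular 32-gon, circumradius r=7.5 (area = (32/2)·7.500²·sin(360°/32) = 175.58 mm²); Merging all regions: the regions partially overlap — summed areas 487.58 mm² minus the doubly-counted overlap 156.52 mm² gives 331.06 mm² — area = 331.06 mm²; the cylinder at (3.5, 9.5) is not intersected at this z (z outside [13.5, 22.5]); Merging all regions: only that combined region is present, so the union is just that shape — area = 331.06 mm². So its area = 331.06 mm². Layer 77 is larger (331.06 vs 175.58 mm²).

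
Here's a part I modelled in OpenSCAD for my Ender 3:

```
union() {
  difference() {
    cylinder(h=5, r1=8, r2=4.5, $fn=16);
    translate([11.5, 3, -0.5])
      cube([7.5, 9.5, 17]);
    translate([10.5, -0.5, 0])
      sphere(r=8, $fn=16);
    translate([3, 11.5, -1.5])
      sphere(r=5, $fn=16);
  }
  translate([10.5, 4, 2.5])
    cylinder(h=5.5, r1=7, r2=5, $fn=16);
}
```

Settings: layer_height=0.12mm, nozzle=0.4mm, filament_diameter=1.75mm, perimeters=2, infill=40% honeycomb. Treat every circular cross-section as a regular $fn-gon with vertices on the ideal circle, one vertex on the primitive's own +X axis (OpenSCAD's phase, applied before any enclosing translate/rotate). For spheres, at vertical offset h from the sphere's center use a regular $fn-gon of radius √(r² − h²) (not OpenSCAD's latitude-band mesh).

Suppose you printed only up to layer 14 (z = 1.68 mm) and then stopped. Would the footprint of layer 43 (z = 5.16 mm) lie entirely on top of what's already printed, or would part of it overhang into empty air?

part overhangs

Compare the two slices. At z = 1.68: the cone (r1=8→r2=4.5) has section circumradius 6.824 here — a regular 16-gon (area = (16/2)·6.824²·sin(360°/16) = 142.56 mm²); the cube at (11.5, 3) (footprint 7.5×9.5) is included at this height (area 71.25 mm²); the sphere at (10.5, -0.5): section is a regular 16-gon, circumradius = √(r²−h²) = √(8²−1.68²) = 7.822 (area = (16/2)·7.822²·sin(360°/16) = 187.29 mm²); the r=5 sphere at (3, 11.5) contributes a regular 16-gon of circumradius √(5²−3.18²) = 3.858 (area = (16/2)·3.858²·sin(360°/16) = 45.58 mm²); Subtracting the remaining from the first: starting from the cone (142.56 mm²), the 7.5×9.5 cube at (11.5, 3) misses the remaining region (no effect); the r=8 sphere at (10.5, -0.5) partially overlaps it — only the 26.80 mm² overlap (of its 187.29 mm²) is removed, clipping the outline; the r=5 sphere at (3, 11.5) misses the remaining region (no effect) — area = 115.76 mm²; the cone at (10.5, 4) is absent (z outside [2.5, 8]); Merging all regions: only the result so far is present, so the union is just that shape — area = 115.76 mm². At z = 5.16: the cone is absent (z outside [0, 5]); the cube at (11.5, 3) (footprint 7.5×9.5) is included at this height (area 71.25 mm²); the r=8 sphere at (10.5, -0.5) slices to a regular 16-gon of circumradius 6.113 (√(r²−h²) with h=5.16 from center) (area = (16/2)·6.113²·sin(360°/16) = 114.42 mm²); the sphere at (3, 11.5) is not intersected at this z (|z−center|=6.660 > r=5); After the difference (first − rest): the first operand is absent here, so nothing remains; the cone at (10.5, 4): at t=0.484 of its height the radius interpolates to r₁+(r₂−r₁)t = 6.033, giving a regular 16-gon of that circumradius (area = (16/2)·6.033²·sin(360°/16) = 111.42 mm²); Merging all regions: only the cone at (10.5, 4) is present, so the union is just that shape — area = 111.42 mm². Checking containment: at z = 5.16 the cross-section extends beyond the z = 1.68 cross-section by about 111.36 mm².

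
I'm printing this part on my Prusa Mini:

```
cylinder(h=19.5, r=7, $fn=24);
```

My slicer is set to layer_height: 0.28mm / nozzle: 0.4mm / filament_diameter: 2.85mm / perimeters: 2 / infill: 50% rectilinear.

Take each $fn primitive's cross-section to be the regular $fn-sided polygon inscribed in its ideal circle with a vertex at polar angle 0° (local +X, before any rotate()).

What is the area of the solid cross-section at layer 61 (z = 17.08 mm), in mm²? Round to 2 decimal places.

At z = 17.08 mm: the r=7 cylinder contributes a regular 24-gon of circumradius 7 (area = (24/2)·7.000²·sin(360°/24) = 152.19 mm²). Overall, the cross-section is a single solid region. Net area = 152.19 mm².

152.19 mm²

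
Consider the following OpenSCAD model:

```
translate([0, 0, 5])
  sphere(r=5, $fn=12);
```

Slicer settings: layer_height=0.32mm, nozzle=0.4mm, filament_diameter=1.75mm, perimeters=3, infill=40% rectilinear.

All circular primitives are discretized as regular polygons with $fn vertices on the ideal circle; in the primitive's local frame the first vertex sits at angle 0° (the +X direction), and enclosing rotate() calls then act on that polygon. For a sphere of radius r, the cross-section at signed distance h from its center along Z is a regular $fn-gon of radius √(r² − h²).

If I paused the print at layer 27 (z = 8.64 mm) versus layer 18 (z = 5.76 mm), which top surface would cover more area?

Layer 27 (z = 8.64): the r=5 sphere slices to a regular 12-gon of circumradius 3.428 (√(r²−h²) with h=3.64 from center) (area = (12/2)·3.428²·sin(360°/12) = 35.25 mm²). So its area = 35.25 mm². Layer 18 (z = 5.76): the r=5 sphere slices to a regular 12-gon of circumradius 4.942 (√(r²−h²) with h=0.76 from center) (area = (12/2)·4.942²·sin(360°/12) = 73.27 mm²). So its area = 73.27 mm². Layer 18 is larger (73.27 vs 35.25 mm²).

layer 18 (z = 5.76 mm)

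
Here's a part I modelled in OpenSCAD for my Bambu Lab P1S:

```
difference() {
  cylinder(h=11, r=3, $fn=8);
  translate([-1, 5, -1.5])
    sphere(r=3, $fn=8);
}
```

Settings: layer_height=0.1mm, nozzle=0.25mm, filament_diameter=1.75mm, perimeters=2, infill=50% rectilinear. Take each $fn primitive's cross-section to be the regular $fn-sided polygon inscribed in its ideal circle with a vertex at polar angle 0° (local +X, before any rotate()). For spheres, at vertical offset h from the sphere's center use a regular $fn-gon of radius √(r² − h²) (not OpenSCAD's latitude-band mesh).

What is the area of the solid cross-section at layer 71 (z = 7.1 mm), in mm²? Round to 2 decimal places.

25.46 mm²

At z = 7.1 mm: the r=3 cylinder gives a regular 8-gon of circumradius 3 (constant along its height) (area = (8/2)·3.000²·sin(360°/8) = 25.46 mm²); the sphere at (-1, 5) is not intersected at this z (|z−center|=8.600 > r=3); Taking the first minus the rest: none of the subtracted shapes is present at this height, so the r=3 cylinder is unchanged — area = 25.46 mm². Overall, the cross-section is a single solid region. Net area = 25.46 mm².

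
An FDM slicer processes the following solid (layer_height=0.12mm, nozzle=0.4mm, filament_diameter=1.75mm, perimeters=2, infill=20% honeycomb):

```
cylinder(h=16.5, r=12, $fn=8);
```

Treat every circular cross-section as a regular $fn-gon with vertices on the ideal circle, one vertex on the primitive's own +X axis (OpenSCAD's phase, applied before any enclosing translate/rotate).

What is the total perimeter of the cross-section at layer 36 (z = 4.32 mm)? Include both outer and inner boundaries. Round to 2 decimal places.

At z = 4.32 mm: the cylinder: section is a regular 8-gon, circumradius r=12 (perimeter = 2·8·12.000·sin(180°/8) = 73.48 mm). Overall, the cross-section is a single solid region. Total boundary length (outer) = 73.48 mm.

73.48 mm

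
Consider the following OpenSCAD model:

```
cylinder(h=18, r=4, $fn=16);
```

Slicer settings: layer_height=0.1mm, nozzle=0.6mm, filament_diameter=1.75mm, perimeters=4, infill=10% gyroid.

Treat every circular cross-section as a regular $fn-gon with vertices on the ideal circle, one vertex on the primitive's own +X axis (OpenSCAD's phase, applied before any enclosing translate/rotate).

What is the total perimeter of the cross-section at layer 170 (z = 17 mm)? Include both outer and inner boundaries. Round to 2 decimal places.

At z = 17 mm: the cylinder: section is a regular 16-gon, circumradius r=4 (perimeter = 2·16·4.000·sin(180°/16) = 24.97 mm). Overall, the cross-section is a single solid region. Total boundary length (outer) = 24.97 mm.

24.97 mm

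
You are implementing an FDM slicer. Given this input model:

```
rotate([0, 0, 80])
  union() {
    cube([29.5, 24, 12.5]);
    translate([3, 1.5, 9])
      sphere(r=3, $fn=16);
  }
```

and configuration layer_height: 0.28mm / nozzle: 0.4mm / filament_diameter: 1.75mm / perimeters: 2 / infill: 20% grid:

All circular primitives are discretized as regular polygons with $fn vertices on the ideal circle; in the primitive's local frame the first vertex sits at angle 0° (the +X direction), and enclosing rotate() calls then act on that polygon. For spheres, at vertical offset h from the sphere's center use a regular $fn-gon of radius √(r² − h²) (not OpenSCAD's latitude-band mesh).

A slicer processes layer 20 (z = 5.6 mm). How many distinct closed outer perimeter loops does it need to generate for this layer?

At z = 5.6 mm: the cube (footprint 29.5×24) is included at this height; the sphere at (3, 1.5) does not reach this height (|z−center|=3.400 > r=3); Combining (union): only the 29.5×24 cube is present, so the union is just that shape — 1 connected region; (whole slice rotated 80° about Z — lengths, areas and connectivity unchanged). The result has 1 disconnected region.

1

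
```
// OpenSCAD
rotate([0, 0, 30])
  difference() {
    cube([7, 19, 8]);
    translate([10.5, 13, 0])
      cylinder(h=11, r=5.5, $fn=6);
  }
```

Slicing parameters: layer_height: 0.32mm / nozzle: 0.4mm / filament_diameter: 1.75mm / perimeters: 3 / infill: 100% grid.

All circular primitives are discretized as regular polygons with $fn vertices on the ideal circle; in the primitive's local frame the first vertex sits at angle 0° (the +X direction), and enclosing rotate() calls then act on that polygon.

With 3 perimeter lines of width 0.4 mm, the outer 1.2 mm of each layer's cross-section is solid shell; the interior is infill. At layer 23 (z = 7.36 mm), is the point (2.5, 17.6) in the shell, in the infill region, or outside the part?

At z = 7.36 mm: the cube is present — its section is the full 7×19 rectangle; the r=5.5 cylinder at (10.5, 13) contributes a regular 6-gon of circumradius 5.5; After the difference (first − rest): starting from the 7×19 cube, the r=5.5 cylinder at (10.5, 13) partially overlaps it — only the 6.93 mm² overlap (of its 78.59 mm²) is removed, clipping the outline — 1 connected region; (rotated 30° about Z; rotation is an isometry so areas/perimeters/island counts are preserved). Overall, the cross-section is a single solid region. Undo the 30° rotation: the query point maps to (10.965, 13.992) in the un-rotated model frame. The nearest boundary edge runs (7.00, 16.46)→(5.00, 13.00); distance from the point to it = 4.67 mm. The point is not inside any of the regions above, so it lies outside the cross-section (4.67 mm from the nearest boundary).

outside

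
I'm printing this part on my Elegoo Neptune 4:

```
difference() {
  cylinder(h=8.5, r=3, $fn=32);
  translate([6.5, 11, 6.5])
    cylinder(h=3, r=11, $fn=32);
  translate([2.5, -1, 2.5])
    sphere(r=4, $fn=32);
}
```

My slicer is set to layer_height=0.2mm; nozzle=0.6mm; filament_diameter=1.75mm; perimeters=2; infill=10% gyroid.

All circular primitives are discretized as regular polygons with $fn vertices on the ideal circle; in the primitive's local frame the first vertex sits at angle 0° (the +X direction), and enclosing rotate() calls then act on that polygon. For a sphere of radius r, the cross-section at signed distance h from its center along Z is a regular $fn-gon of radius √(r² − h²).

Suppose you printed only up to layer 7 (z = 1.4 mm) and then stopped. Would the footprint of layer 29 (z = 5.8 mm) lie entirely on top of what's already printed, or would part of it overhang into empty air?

part overhangs

Compare the two slices. At z = 1.4: the cylinder: section is a regular 32-gon, circumradius r=3 (area = (32/2)·3.000²·sin(360°/32) = 28.09 mm²); the cylinder at (6.5, 11) is absent (z outside [6.5, 9.5]); the r=4 sphere at (2.5, -1) contributes a regular 32-gon of circumradius √(4²−1.1²) = 3.846 (area = (32/2)·3.846²·sin(360°/32) = 46.17 mm²); Taking the first minus the rest: starting from the r=3 cylinder (28.09 mm²), the r=4 sphere at (2.5, -1) partially overlaps it — only the 18.27 mm² overlap (of its 46.17 mm²) is removed, clipping the outline — area = 9.83 mm². At z = 5.8: the cylinder: section is a regular 32-gon, circumradius r=3 (area = (32/2)·3.000²·sin(360°/32) = 28.09 mm²); the cylinder at (6.5, 11) is absent (z outside [6.5, 9.5]); the r=4 sphere at (2.5, -1) contributes a regular 32-gon of circumradius √(4²−3.3²) = 2.261 (area = (32/2)·2.261²·sin(360°/32) = 15.95 mm²); Subtracting the remaining from the first: starting from the r=3 cylinder (28.09 mm²), the r=4 sphere at (2.5, -1) partially overlaps it — only the 7.95 mm² overlap (of its 15.95 mm²) is removed, clipping the outline — area = 20.14 mm². Checking containment: at z = 5.8 the cross-section extends beyond the z = 1.4 cross-section by about 10.32 mm².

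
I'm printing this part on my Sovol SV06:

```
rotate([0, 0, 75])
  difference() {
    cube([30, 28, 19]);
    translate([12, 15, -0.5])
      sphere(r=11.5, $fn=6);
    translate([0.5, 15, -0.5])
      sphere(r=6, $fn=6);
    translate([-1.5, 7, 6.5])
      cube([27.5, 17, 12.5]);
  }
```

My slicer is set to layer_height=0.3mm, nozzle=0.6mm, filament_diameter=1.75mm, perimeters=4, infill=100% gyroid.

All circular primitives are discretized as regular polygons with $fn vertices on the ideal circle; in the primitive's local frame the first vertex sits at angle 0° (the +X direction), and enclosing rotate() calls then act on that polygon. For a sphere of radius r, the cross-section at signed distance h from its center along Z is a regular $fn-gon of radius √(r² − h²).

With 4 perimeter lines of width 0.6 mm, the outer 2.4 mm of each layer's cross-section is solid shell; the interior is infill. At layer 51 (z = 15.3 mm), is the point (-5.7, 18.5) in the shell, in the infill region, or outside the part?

At z = 15.3 mm: the cube (footprint 30×28) is included at this height; the sphere at (12, 15) is not intersected at this z (|z−center|=15.800 > r=11.5); the sphere at (0.5, 15) does not reach this height (|z−center|=15.800 > r=6); the cube at (-1.5, 7) is present — its section is the full 27.5×17 rectangle; Subtracting the remaining from the first: starting from the 30×28 cube, the 27.5×17 cube at (-1.5, 7) partially overlaps it — only the 442.00 mm² overlap (of its 467.50 mm²) is removed, clipping the outline — 1 connected region; (whole slice rotated 75° about Z — lengths, areas and connectivity unchanged). Overall, the cross-section is a single solid region. Undo the 75° rotation: the query point maps to (16.394, 10.294) in the un-rotated model frame. The nearest boundary edge runs (0.00, 7.00)→(26.00, 7.00); distance from the point to it = 3.29 mm. The point is not inside any of the regions above, so it lies outside the cross-section (3.29 mm from the nearest boundary).

outside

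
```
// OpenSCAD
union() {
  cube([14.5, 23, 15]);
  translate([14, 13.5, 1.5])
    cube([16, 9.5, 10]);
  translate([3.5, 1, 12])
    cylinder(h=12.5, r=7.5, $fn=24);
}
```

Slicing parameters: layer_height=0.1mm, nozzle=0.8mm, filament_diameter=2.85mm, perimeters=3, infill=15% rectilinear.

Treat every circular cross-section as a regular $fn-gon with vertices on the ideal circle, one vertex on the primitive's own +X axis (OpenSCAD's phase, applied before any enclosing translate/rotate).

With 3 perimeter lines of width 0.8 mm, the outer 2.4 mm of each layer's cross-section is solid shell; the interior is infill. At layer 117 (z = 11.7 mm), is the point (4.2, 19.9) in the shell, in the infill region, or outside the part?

At z = 11.7 mm: the cube is present — its section is the full 14.5×23 rectangle; the cube at (14, 13.5) does not reach this height (z outside [1.5, 11.5]); the cylinder at (3.5, 1) is absent (z outside [12, 24.5]); Combining (union): only the 14.5×23 cube is present, so the union is just that shape — 1 connected region. Overall, the cross-section is a single solid region. The nearest boundary edge runs (14.50, 23.00)→(0.00, 23.00); distance from the point to it = 3.10 mm. The point is inside the cross-section and 3.10 mm from the nearest boundary — more than the 2.4 mm shell width (3 × 0.8), so it's in the infill interior.

infill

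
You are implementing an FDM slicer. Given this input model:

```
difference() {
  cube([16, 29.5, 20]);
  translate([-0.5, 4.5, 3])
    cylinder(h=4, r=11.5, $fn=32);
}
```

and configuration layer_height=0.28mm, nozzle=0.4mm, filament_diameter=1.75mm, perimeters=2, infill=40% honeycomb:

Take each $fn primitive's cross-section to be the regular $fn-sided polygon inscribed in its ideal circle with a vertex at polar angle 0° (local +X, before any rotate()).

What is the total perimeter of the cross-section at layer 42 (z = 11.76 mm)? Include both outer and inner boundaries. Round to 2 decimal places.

At z = 11.76 mm: the cube (footprint 16×29.5) is included at this height (perimeter 91.00 mm); the cylinder at (-0.5, 4.5) is not intersected at this z (z outside [3, 7]); After the difference (first − rest): none of the subtracted shapes is present at this height, so the 16×29.5 cube is unchanged — boundary = 91.00 mm. Overall, the cross-section is a single solid region. Total boundary length (outer) = 91.00 mm.

91.00 mm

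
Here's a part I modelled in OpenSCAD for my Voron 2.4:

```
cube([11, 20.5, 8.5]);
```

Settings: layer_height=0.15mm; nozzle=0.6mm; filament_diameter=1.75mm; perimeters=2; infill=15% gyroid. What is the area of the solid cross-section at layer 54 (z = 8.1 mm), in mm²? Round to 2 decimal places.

225.50 mm²

At z = 8.1 mm: the 11×20.5 cube contributes its full rectangle (area 225.50 mm²). Overall, the cross-section is a single solid region. Net area = 225.50 mm².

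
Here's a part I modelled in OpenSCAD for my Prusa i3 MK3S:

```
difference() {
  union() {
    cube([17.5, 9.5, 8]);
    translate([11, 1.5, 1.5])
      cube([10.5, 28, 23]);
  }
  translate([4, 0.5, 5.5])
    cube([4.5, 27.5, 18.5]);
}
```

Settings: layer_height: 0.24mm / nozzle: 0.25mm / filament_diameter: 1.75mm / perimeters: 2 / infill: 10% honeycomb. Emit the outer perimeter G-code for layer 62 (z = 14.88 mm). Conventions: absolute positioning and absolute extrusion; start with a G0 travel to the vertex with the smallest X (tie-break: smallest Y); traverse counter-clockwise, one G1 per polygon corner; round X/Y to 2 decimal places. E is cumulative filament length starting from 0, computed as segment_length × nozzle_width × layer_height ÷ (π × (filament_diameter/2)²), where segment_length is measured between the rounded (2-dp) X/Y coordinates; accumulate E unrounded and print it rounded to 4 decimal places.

At z = 14.88 mm: the cube is absent (z outside [0, 8]); the 10.5×28 cube at (11, 1.5) contributes its full rectangle; Combining (union): only the 10.5×28 cube at (11, 1.5) is present, so the union is just that shape — 1 connected region; the cube at (4, 0.5) (footprint 4.5×27.5) is included at this height; Subtracting the remaining from the first: starting from that combined region, the 4.5×27.5 cube at (4, 0.5) misses the remaining region (no effect) — 1 connected region. The outline is a single polygon with 4 vertices. Extrusion per mm of travel: 0.25 × 0.24 / (π × 0.875²) = 0.024945. Accumulating E over each segment gives final E = 1.9208.

G0 X11.00 Y1.50 Z14.88
G1 X21.50 Y1.50 E0.2619
G1 X21.50 Y29.50 E0.9604
G1 X11.00 Y29.50 E1.2223
G1 X11.00 Y1.50 E1.9208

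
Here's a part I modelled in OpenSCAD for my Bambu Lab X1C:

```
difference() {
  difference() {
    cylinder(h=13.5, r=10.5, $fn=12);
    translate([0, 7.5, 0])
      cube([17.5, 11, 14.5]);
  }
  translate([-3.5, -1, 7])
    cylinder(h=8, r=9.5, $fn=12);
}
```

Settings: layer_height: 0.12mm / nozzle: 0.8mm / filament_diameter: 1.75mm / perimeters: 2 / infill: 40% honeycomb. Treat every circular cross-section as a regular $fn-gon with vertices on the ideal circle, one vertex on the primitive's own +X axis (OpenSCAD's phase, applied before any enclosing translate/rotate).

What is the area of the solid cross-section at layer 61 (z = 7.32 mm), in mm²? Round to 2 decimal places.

At z = 7.32 mm: the r=10.5 cylinder gives a regular 12-gon of circumradius 10.5 (constant along its height) (area = (12/2)·10.500²·sin(360°/12) = 330.75 mm²); the cube at (0, 7.5) (footprint 17.5×11) is included at this height (area 192.50 mm²); After the difference (first − rest): starting from the r=10.5 cylinder (330.75 mm²), the 17.5×11 cube at (0, 7.5) partially overlaps it — only the 13.33 mm² overlap (of its 192.50 mm²) is removed, clipping the outline — area = 317.42 mm²; the cylinder at (-3.5, -1): section is a regular 12-gon, circumradius r=9.5 (area = (12/2)·9.500²·sin(360°/12) = 270.75 mm²); Taking the first minus the rest: starting from the result so far (317.42 mm²), the r=9.5 cylinder at (-3.5, -1) partially overlaps it — only the 227.08 mm² overlap (of its 270.75 mm²) is removed, clipping the outline — area = 90.35 mm². Overall, the cross-section has 2 separate islands. Net area = 90.35 mm².

90.35 mm²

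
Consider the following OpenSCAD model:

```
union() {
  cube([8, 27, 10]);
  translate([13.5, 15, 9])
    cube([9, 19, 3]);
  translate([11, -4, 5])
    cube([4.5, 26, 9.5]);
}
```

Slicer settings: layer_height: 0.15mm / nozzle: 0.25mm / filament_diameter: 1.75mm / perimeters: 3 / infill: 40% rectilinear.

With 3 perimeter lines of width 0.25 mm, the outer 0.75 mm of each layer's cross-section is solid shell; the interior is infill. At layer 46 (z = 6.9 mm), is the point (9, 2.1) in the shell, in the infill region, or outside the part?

outside

At z = 6.9 mm: the cube is present — its section is the full 8×27 rectangle; the cube at (13.5, 15) is absent (z outside [9, 12]); the cube at (11, -4) is present — its section is the full 4.5×26 rectangle; Combining (union): the 2 present regions are separate (no shared area or edge), so areas and boundary lengths simply add and each stays a separate island — 2 connected regions. Overall, the cross-section has 2 separate islands. The nearest boundary edge runs (8.00, 27.00)→(8.00, 0.00); distance from the point to it = 1.00 mm. The point is not inside any of the regions above, so it lies outside the cross-section (1.00 mm from the nearest boundary).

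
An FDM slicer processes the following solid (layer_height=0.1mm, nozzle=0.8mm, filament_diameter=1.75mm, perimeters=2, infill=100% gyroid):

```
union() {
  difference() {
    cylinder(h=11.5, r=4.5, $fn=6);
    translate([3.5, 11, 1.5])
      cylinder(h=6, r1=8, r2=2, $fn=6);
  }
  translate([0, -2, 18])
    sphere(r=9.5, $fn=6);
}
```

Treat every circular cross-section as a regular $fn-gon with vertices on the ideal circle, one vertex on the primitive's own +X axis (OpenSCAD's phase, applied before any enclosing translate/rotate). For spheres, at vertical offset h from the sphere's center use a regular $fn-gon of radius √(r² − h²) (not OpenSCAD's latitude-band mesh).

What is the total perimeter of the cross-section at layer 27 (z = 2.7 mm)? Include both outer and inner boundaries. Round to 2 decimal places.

At z = 2.7 mm: the cylinder: section is a regular 6-gon, circumradius r=4.5 (perimeter = 2·6·4.500·sin(180°/6) = 27.00 mm); the cone at (3.5, 11): at t=0.200 of its height the radius interpolates to r₁+(r₂−r₁)t = 6.800, giving a regular 6-gon of that circumradius (perimeter = 2·6·6.800·sin(180°/6) = 40.80 mm); After the difference (first − rest): starting from the r=4.5 cylinder, the cone at (3.5, 11) misses the remaining region (no effect) — boundary = 27.00 mm; the sphere at (0, -2) is absent (|z−center|=15.300 > r=9.5); Merging all regions: only the result so far is present, so the union is just that shape — boundary = 27.00 mm. Overall, the cross-section is a single solid region. Total boundary length (outer) = 27.00 mm.

27.00 mm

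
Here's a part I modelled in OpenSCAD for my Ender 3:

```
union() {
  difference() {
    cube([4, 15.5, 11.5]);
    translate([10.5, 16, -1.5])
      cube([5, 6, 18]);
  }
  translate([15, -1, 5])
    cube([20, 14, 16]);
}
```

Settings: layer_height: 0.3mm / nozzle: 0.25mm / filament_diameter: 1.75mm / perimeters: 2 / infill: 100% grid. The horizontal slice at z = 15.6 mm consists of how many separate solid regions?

At z = 15.6 mm: the cube is absent (z outside [0, 11.5]); the cube at (10.5, 16) (footprint 5×6) is included at this height; Subtracting the remaining from the first: the first operand is absent here, so nothing remains; the cube at (15, -1) (footprint 20×14) is included at this height; Combining (union): only the 20×14 cube at (15, -1) is present, so the union is just that shape — 1 connected region. The result has 1 disconnected region.

1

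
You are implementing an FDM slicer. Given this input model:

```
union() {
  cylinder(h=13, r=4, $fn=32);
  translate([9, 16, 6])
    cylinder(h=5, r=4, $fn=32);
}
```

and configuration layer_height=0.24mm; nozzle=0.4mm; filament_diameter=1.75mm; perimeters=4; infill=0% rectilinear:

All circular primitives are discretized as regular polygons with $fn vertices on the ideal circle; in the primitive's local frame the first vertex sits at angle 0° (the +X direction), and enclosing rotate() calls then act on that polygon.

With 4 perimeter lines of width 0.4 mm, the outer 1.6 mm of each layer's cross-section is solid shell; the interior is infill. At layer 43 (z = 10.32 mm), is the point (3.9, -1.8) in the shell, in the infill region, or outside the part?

outside

At z = 10.32 mm: the cylinder: section is a regular 32-gon, circumradius r=4; the cylinder at (9, 16): section is a regular 32-gon, circumradius r=4; Combining (union): the 2 present regions are separate (no shared area or edge), so areas and boundary lengths simply add and each stays a separate island — 2 connected regions. Overall, the cross-section has 2 separate islands. The nearest boundary edge runs (3.70, -1.53)→(3.33, -2.22); distance from the point to it = 0.31 mm. The point is not inside any of the regions above, so it lies outside the cross-section (0.31 mm from the nearest boundary).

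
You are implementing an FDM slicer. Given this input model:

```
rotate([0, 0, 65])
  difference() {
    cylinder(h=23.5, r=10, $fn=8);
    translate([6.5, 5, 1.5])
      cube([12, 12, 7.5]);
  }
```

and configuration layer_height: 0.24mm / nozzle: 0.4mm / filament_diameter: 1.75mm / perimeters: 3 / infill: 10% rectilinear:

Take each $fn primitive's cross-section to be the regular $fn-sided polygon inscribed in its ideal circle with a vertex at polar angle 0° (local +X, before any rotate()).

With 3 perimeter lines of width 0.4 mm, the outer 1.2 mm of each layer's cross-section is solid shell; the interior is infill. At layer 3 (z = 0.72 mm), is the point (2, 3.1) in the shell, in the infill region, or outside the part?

infill

At z = 0.72 mm: the cylinder: section is a regular 8-gon, circumradius r=10; the cube at (6.5, 5) is absent (z outside [1.5, 9]); Taking the first minus the rest: none of the subtracted shapes is present at this height, so the r=10 cylinder is unchanged — 1 connected region; (rotated 65° about Z; rotation is an isometry so areas/perimeters/island counts are preserved). Overall, the cross-section is a single solid region. Undo the 65° rotation: the query point maps to (3.655, -0.502) in the un-rotated model frame. The nearest boundary edge runs (7.07, -7.07)→(10.00, 0.00); distance from the point to it = 5.67 mm. The point is inside the cross-section and 5.67 mm from the nearest boundary — more than the 1.2 mm shell width (3 × 0.4), so it's in the infill interior.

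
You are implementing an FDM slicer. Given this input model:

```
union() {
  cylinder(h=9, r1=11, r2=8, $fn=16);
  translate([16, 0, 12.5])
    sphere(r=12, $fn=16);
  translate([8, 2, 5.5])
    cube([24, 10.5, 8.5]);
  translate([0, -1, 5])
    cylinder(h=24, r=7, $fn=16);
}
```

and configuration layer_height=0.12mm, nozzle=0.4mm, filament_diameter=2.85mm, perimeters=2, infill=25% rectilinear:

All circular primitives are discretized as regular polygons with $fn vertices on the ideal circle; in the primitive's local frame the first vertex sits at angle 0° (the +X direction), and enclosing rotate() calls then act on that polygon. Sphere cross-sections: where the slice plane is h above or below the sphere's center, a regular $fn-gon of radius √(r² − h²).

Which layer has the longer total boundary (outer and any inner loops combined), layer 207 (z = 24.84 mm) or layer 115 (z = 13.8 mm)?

layer 115 (z = 13.8 mm)

Layer 207 (z = 24.84): the cone is not intersected at this z (z outside [0, 9]); the sphere at (16, 0) is absent (|z−center|=12.340 > r=12); the cube at (8, 2) is not intersected at this z (z outside [5.5, 14]); the r=7 cylinder at (0, -1) gives a regular 16-gon of circumradius 7 (constant along its height) (perimeter = 2·16·7.000·sin(180°/16) = 43.70 mm); Taking the union: only the r=7 cylinder at (0, -1) is present, so the union is just that shape — boundary = 43.70 mm. So its perimeter = 43.70 mm. Layer 115 (z = 13.8): the cone is absent (z outside [0, 9]); the r=12 sphere at (16, 0) contributes a regular 16-gon of circumradius √(12²−1.3²) = 11.929 (perimeter = 2·16·11.929·sin(180°/16) = 74.47 mm); the cube at (8, 2) (footprint 24×10.5) is included at this height (perimeter 69.00 mm); the cylinder at (0, -1): section is a regular 16-gon, circumradius r=7 (perimeter = 2·16·7.000·sin(180°/16) = 43.70 mm); Merging all regions: the regions partially overlap (shared area 172.29 mm²), so the edge portions inside another operand are dropped and the merged outline is re-measured after clipping — boundary = 115.84 mm. So its perimeter = 115.84 mm. Layer 115 is larger (115.84 vs 43.70 mm).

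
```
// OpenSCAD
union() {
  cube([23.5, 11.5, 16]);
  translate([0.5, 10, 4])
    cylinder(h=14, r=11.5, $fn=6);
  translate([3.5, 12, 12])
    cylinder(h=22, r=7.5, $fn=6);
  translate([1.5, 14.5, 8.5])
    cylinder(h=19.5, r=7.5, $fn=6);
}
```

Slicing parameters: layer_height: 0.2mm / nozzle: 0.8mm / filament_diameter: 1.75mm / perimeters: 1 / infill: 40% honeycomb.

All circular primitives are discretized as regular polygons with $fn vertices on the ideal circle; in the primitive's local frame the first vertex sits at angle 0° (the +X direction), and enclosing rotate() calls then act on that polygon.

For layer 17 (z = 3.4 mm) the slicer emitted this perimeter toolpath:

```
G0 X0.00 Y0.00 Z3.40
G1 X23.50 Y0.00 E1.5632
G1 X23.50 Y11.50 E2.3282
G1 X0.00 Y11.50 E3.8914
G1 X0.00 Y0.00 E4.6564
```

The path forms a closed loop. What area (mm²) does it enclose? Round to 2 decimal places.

270.25 mm²

Apply the shoelace formula to the sequence of (X, Y) vertices; enclosed area = 270.25 mm².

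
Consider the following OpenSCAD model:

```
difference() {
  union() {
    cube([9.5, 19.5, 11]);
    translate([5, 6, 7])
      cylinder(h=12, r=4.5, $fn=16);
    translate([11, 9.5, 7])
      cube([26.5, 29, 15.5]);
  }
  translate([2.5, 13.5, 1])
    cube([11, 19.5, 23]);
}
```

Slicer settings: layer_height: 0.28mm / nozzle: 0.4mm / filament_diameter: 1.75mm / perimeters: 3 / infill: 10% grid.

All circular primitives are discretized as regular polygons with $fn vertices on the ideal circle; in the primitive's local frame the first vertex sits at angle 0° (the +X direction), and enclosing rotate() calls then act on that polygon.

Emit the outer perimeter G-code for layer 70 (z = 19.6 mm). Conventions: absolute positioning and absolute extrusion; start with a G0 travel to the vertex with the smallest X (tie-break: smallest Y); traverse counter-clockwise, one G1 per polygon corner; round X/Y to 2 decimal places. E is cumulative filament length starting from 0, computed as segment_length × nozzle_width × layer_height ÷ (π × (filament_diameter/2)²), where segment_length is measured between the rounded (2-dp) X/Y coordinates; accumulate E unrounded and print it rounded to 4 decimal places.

At z = 19.6 mm: the cube is not intersected at this z (z outside [0, 11]); the cylinder at (5, 6) is absent (z outside [7, 19]); the cube at (11, 9.5) is present — its section is the full 26.5×29 rectangle; Combining (union): only the 26.5×29 cube at (11, 9.5) is present, so the union is just that shape — 1 connected region; the cube at (2.5, 13.5) is present — its section is the full 11×19.5 rectangle; After the difference (first − rest): starting from the result so far, the 11×19.5 cube at (2.5, 13.5) partially overlaps it — only the 48.75 mm² overlap (of its 214.50 mm²) is removed, clipping the outline — 1 connected region. The outline is a single polygon with 8 vertices. Extrusion per mm of travel: 0.4 × 0.28 / (π × 0.875²) = 0.046564. Accumulating E over each segment gives final E = 5.4014.

G0 X11.00 Y9.50 Z19.60
G1 X37.50 Y9.50 E1.2340
G1 X37.50 Y38.50 E2.5843
G1 X11.00 Y38.50 E3.8183
G1 X11.00 Y33.00 E4.0744
G1 X13.50 Y33.00 E4.1908
G1 X13.50 Y13.50 E5.0988
G1 X11.00 Y13.50 E5.2152
G1 X11.00 Y9.50 E5.4014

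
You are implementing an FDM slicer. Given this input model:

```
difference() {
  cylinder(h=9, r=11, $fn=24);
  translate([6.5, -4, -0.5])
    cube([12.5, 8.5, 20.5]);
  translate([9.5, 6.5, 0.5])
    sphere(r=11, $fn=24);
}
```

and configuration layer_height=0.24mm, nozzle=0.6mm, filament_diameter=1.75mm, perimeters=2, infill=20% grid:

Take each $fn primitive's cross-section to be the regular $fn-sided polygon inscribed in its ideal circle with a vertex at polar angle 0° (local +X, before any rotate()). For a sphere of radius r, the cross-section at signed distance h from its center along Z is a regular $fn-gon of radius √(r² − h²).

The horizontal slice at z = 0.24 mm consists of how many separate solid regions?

At z = 0.24 mm: the r=11 cylinder contributes a regular 24-gon of circumradius 11; the cube at (6.5, -4) is present — its section is the full 12.5×8.5 rectangle; the r=11 sphere at (9.5, 6.5) contributes a regular 24-gon of circumradius √(11²−0.26²) = 10.997; After the difference (first − rest): starting from the r=11 cylinder, the 12.5×8.5 cube at (6.5, -4) partially overlaps it — only the 35.29 mm² overlap (of its 106.25 mm²) is removed, clipping the outline; the r=11 sphere at (9.5, 6.5) partially overlaps it — only the 100.83 mm² overlap (of its 375.60 mm²) is removed, clipping the outline — 1 connected region. The result has 1 disconnected region.

1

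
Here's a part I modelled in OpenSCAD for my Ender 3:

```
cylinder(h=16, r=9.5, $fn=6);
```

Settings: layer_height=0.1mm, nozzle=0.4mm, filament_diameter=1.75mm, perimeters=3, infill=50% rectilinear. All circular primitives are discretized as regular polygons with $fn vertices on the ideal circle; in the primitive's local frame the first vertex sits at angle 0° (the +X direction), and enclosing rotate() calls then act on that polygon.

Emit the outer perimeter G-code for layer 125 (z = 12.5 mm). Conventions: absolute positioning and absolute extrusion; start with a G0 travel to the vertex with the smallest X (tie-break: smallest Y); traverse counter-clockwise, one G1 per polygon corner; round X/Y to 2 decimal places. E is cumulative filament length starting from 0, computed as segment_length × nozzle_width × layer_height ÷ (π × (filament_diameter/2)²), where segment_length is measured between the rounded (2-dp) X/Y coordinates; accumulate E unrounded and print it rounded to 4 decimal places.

G0 X-9.50 Y0.00 Z12.50
G1 X-4.75 Y-8.23 E0.1580
G1 X4.75 Y-8.23 E0.3160
G1 X9.50 Y0.00 E0.4740
G1 X4.75 Y8.23 E0.6321
G1 X-4.75 Y8.23 E0.7900
G1 X-9.50 Y0.00 E0.9481

At z = 12.5 mm: the r=9.5 cylinder gives a regular 6-gon of circumradius 9.5 (constant along its height). The outline is a single polygon with 6 vertices. Extrusion per mm of travel: 0.4 × 0.1 / (π × 0.875²) = 0.016630. Accumulating E over each segment gives final E = 0.9481.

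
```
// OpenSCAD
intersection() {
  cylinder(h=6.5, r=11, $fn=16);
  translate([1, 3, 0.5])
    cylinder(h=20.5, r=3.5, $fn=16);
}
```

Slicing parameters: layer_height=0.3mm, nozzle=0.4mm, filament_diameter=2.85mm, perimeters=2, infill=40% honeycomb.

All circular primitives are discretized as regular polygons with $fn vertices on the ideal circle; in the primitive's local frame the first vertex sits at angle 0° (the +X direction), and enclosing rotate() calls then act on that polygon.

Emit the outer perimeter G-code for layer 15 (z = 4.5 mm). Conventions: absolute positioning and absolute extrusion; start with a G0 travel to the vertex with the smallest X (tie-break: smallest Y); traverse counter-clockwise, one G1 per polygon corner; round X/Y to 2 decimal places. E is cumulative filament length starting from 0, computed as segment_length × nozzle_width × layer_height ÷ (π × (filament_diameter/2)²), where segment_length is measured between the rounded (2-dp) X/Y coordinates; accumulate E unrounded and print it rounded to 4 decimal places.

At z = 4.5 mm: the r=11 cylinder gives a regular 16-gon of circumradius 11 (constant along its height); the cylinder at (1, 3): section is a regular 16-gon, circumradius r=3.5; Keeping only the common overlap: the r=3.5 cylinder at (1, 3) lies inside the r=11 cylinder, so the common part is the r=3.5 cylinder at (1, 3) itself — 1 connected region. The outline is a single polygon with 16 vertices. Extrusion per mm of travel: 0.4 × 0.3 / (π × 1.425²) = 0.018811. Accumulating E over each segment gives final E = 0.4106.

G0 X-2.50 Y3.00 Z4.50
G1 X-2.23 Y1.66 E0.0257
G1 X-1.47 Y0.53 E0.0513
G1 X-0.34 Y-0.23 E0.0769
G1 X1.00 Y-0.50 E0.1027
G1 X2.34 Y-0.23 E0.1284
G1 X3.47 Y0.53 E0.1540
G1 X4.23 Y1.66 E0.1796
G1 X4.50 Y3.00 E0.2053
G1 X4.23 Y4.34 E0.2310
G1 X3.47 Y5.47 E0.2566
G1 X2.34 Y6.23 E0.2823
G1 X1.00 Y6.50 E0.3080
G1 X-0.34 Y6.23 E0.3337
G1 X-1.47 Y5.47 E0.3593
G1 X-2.23 Y4.34 E0.3849
G1 X-2.50 Y3.00 E0.4106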